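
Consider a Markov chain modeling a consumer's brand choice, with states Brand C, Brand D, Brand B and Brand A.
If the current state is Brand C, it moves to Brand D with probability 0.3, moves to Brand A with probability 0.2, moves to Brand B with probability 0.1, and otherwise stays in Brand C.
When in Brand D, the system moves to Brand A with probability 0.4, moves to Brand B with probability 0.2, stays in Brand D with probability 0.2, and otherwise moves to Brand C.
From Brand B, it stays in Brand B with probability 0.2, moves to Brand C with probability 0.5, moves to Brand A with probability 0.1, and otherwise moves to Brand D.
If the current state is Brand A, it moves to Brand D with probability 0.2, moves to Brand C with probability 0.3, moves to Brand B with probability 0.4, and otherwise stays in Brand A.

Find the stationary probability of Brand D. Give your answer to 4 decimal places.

Let the stationary distribution be π with π = πP and π_1 + π_2 + π_3 + π_4 = 1.
π_1 = 0.4·π_1 + 0.2·π_2 + 0.5·π_3 + 0.3·π_4
π_2 = 0.3·π_1 + 0.2·π_2 + 0.2·π_3 + 0.2·π_4
π_3 = 0.1·π_1 + 0.2·π_2 + 0.2·π_3 + 0.4·π_4
Solving with the normalization constraint gives π = (0.3529, 0.2353, 0.2059, 0.2059).
So the stationary probability of Brand D is 0.2353.

0.2353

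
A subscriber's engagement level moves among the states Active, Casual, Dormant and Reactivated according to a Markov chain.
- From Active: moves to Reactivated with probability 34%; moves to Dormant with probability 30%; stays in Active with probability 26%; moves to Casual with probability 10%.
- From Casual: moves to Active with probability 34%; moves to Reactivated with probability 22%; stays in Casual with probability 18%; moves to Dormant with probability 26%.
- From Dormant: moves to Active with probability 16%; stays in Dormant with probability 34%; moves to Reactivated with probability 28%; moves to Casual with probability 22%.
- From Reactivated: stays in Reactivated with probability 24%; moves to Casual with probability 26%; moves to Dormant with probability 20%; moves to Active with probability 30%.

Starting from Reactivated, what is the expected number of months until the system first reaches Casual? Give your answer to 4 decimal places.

4.7845

Let t(s) be the expected number of months to first reach Casual from state s, with t(Casual) = 0. Conditioning on the first month:
t(Active) = 1 + 0.26·t(Active) + 0.3·t(Dormant) + 0.34·t(Reactivated)
t(Dormant) = 1 + 0.16·t(Active) + 0.34·t(Dormant) + 0.28·t(Reactivated)
t(Reactivated) = 1 + 0.3·t(Active) + 0.2·t(Dormant) + 0.24·t(Reactivated)
Solving: t(Active) = 5.5303, t(Dormant) = 4.8856, t(Reactivated) = 4.7845.
Expected months from Reactivated to Casual: 4.7845.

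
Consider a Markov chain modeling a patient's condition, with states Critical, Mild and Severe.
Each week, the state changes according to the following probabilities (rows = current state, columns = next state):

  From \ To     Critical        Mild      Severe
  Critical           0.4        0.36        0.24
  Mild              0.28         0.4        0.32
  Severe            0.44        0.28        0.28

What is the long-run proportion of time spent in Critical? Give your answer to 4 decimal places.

0.3690

Let the stationary distribution be π with π = πP and π_1 + π_2 + π_3 = 1.
π_1 = 0.4·π_1 + 0.28·π_2 + 0.44·π_3
π_2 = 0.36·π_1 + 0.4·π_2 + 0.28·π_3
Solving with the normalization constraint gives π = (0.3690, 0.3517, 0.2793).
So the stationary probability of Critical is 0.3690.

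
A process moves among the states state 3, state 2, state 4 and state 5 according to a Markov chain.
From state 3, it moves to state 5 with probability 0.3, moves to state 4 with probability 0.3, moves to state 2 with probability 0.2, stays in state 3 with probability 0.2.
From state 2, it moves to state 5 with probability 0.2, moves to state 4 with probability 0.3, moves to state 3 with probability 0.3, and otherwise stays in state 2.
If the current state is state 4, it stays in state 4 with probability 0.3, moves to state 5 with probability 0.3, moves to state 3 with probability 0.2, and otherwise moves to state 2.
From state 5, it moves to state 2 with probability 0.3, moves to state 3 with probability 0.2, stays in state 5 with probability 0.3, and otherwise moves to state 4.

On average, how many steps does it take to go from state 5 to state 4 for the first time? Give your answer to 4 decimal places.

Let t(s) be the expected number of steps to first reach state 4 from state s, with t(state 4) = 0. Conditioning on the first step:
t(state 3) = 1 + 0.2·t(state 3) + 0.2·t(state 2) + 0.3·t(state 5)
t(state 2) = 1 + 0.3·t(state 3) + 0.2·t(state 2) + 0.2·t(state 5)
t(state 5) = 1 + 0.2·t(state 3) + 0.3·t(state 2) + 0.3·t(state 5)
Solving: t(state 3) = 3.6727, t(state 2) = 3.6364, t(state 5) = 4.0364.
Expected steps from state 5 to state 4: 4.0364.

4.0364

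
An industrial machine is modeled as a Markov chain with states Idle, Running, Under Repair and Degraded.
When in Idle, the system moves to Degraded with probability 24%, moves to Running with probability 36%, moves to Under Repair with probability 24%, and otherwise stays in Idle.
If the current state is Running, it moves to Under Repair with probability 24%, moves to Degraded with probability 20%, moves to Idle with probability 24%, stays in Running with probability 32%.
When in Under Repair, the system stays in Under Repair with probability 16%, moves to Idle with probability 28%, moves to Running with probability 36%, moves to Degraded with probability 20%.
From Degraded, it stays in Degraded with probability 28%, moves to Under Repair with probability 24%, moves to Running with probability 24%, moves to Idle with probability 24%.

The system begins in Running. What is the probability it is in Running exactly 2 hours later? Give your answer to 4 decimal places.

0.3232

Propagate the distribution vector 2 hours from Running.
After 0 hours: (0.0000, 1.0000, 0.0000, 0.0000)
After 1 hour: (0.2400, 0.3200, 0.2400, 0.2000)
After 2 hours: (0.2304, 0.3232, 0.2208, 0.2256)
P(in Running after 2 hours) = 0.3232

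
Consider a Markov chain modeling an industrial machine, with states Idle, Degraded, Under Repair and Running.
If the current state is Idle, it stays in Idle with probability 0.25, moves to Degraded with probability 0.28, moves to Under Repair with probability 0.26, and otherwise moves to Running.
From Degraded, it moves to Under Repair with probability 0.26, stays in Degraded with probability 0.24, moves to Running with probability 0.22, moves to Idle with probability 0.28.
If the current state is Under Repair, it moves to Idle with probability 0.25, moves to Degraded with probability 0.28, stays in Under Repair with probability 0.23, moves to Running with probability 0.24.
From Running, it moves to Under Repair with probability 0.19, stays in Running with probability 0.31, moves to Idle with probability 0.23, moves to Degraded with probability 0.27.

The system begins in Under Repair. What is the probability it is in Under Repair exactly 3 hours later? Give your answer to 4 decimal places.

Propagate the distribution vector 3 hours from Under Repair.
After 0 hours: (0.0000, 0.0000, 1.0000, 0.0000)
After 1 hour: (0.2500, 0.2800, 0.2300, 0.2400)
After 2 hours: (0.2536, 0.2664, 0.2363, 0.2437)
After 3 hours: (0.2531, 0.2669, 0.2359, 0.2441)
P(in Under Repair after 3 hours) = 0.2359

0.2359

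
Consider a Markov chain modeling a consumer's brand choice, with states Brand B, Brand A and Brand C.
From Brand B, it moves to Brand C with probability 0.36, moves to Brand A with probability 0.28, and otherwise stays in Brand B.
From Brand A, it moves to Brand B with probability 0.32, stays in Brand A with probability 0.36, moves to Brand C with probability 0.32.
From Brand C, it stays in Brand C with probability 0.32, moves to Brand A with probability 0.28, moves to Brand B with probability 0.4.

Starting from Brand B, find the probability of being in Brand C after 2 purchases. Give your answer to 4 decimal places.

Sum over the intermediate state after 1 purchase:
P = P(Brand B→Brand B)·P(Brand B→Brand C) + P(Brand B→Brand A)·P(Brand A→Brand C) + P(Brand B→Brand C)·P(Brand C→Brand C)
  = 0.36×0.36 + 0.28×0.32 + 0.36×0.32
  = 0.1296 + 0.0896 + 0.1152 = 0.3344

0.3344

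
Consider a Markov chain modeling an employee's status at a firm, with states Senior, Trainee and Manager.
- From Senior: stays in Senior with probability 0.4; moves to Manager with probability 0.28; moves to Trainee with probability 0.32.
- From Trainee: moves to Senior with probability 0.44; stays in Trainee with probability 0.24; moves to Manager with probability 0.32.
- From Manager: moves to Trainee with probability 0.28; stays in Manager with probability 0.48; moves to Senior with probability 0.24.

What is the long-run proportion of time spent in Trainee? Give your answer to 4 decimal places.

0.2828

Let the stationary distribution be π with π = πP and π_1 + π_2 + π_3 = 1.
π_1 = 0.4·π_1 + 0.44·π_2 + 0.24·π_3
π_2 = 0.32·π_1 + 0.24·π_2 + 0.28·π_3
Solving with the normalization constraint gives π = (0.3530, 0.2828, 0.3641).
So the stationary probability of Trainee is 0.2828.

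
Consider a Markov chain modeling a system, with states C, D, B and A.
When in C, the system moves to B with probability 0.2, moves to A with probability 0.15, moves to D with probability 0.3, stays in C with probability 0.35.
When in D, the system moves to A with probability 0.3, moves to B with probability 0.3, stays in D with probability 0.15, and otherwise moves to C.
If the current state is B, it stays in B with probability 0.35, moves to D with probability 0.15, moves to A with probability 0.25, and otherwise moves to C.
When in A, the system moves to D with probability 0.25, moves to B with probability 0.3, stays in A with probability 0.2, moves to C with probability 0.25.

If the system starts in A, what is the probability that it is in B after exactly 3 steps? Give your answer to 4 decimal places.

0.2870

Propagate the distribution vector 3 steps from A.
After 0 steps: (0.0000, 0.0000, 0.0000, 1.0000)
After 1 step: (0.2500, 0.2500, 0.3000, 0.2000)
After 2 steps: (0.2750, 0.2075, 0.2900, 0.2275)
After 3 steps: (0.2775, 0.2140, 0.2870, 0.2215)
P(in B after 3 steps) = 0.2870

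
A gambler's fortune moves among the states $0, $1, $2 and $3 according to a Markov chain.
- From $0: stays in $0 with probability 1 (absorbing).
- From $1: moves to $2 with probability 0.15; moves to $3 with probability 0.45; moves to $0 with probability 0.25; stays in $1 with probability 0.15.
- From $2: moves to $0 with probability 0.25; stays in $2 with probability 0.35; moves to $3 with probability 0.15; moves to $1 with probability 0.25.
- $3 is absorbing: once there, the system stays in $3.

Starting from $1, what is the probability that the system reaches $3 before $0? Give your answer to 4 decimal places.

0.6117

Let h(s) be the probability of absorption at $3 starting from transient state s. Then h($3) = 1 and h($0) = 0. By first-step analysis:
h($1) = 0.25·0 + 0.15·h($1) + 0.15·h($2) + 0.45·1
h($2) = 0.25·0 + 0.25·h($1) + 0.35·h($2) + 0.15·1
Solving: h($1) = 0.6117, h($2) = 0.4660.
Starting from $1, the probability is 0.6117.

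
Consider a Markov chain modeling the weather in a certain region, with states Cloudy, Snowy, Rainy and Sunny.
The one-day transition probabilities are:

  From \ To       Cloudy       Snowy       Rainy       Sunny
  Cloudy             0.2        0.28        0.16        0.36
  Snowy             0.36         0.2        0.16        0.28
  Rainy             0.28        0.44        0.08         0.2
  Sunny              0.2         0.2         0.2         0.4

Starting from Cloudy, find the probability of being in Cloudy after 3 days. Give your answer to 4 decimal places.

Propagate the distribution vector 3 days from Cloudy.
After 0 days: (1.0000, 0.0000, 0.0000, 0.0000)
After 1 day: (0.2000, 0.2800, 0.1600, 0.3600)
After 2 days: (0.2576, 0.2544, 0.1616, 0.3264)
After 3 days: (0.2536, 0.2594, 0.1601, 0.3268)
P(in Cloudy after 3 days) = 0.2536

0.2536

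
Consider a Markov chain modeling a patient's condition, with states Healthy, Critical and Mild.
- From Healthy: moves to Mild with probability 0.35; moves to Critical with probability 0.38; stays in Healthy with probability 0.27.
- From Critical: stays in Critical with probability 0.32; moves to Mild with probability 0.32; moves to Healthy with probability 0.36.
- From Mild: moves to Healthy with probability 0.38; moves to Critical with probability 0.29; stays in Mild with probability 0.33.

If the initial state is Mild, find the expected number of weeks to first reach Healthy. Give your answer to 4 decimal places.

2.6736

Let t(s) be the expected number of weeks to first reach Healthy from state s, with t(Healthy) = 0. Conditioning on the first week:
t(Critical) = 1 + 0.32·t(Critical) + 0.32·t(Mild)
t(Mild) = 1 + 0.29·t(Critical) + 0.33·t(Mild)
Solving: t(Critical) = 2.7288, t(Mild) = 2.6736.
Expected weeks from Mild to Healthy: 2.6736.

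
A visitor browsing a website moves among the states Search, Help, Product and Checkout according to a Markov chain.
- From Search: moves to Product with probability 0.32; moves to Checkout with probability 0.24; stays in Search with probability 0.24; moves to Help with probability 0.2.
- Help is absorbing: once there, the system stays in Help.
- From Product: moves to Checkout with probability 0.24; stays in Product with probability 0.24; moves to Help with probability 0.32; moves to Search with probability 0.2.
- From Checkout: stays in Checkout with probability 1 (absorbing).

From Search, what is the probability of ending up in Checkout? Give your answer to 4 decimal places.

Let h(s) be the probability of absorption at Checkout starting from transient state s. Then h(Checkout) = 1 and h(Help) = 0. By first-step analysis:
h(Search) = 0.24·h(Search) + 0.2·0 + 0.32·h(Product) + 0.24·1
h(Product) = 0.2·h(Search) + 0.32·0 + 0.24·h(Product) + 0.24·1
Solving: h(Search) = 0.5047, h(Product) = 0.4486.
Starting from Search, the probability is 0.5047.

0.5047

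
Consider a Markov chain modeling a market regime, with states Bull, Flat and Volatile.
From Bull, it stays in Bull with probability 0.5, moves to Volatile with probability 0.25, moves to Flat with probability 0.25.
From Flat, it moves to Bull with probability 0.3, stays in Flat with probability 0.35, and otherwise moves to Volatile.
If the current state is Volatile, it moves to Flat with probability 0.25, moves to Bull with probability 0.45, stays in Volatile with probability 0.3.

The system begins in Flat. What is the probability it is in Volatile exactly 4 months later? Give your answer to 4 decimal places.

Propagate the distribution vector 4 months from Flat.
After 0 months: (0.0000, 1.0000, 0.0000)
After 1 month: (0.3000, 0.3500, 0.3500)
After 2 months: (0.4125, 0.2850, 0.3025)
After 3 months: (0.4279, 0.2785, 0.2936)
After 4 months: (0.4296, 0.2779, 0.2925)
P(in Volatile after 4 months) = 0.2925

0.2925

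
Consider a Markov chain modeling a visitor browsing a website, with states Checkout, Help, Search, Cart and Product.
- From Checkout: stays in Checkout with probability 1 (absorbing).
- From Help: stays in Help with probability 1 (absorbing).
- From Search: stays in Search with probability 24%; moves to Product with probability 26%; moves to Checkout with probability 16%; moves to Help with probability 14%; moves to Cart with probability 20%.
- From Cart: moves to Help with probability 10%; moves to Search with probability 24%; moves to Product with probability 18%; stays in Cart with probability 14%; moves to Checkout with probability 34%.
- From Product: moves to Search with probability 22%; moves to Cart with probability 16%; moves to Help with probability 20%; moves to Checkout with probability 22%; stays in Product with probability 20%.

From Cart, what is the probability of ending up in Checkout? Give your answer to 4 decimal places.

Let h(s) be the probability of absorption at Checkout starting from transient state s. Then h(Checkout) = 1 and h(Help) = 0. By first-step analysis:
h(Search) = 0.16·1 + 0.14·0 + 0.24·h(Search) + 0.2·h(Cart) + 0.26·h(Product)
h(Cart) = 0.34·1 + 0.1·0 + 0.24·h(Search) + 0.14·h(Cart) + 0.18·h(Product)
h(Product) = 0.22·1 + 0.2·0 + 0.22·h(Search) + 0.16·h(Cart) + 0.2·h(Product)
Solving: h(Search) = 0.5844, h(Cart) = 0.6780, h(Product) = 0.5713.
Starting from Cart, the probability is 0.6780.

0.6780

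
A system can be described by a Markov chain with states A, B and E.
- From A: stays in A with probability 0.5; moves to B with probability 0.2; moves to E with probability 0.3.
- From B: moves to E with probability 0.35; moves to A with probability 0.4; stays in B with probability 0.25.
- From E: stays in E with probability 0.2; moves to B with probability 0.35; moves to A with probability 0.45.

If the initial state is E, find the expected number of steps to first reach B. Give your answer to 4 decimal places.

Let t(s) be the expected number of steps to first reach B from state s, with t(B) = 0. Conditioning on the first step:
t(A) = 1 + 0.5·t(A) + 0.3·t(E)
t(E) = 1 + 0.45·t(A) + 0.2·t(E)
Solving: t(A) = 4.1509, t(E) = 3.5849.
Expected steps from E to B: 3.5849.

3.5849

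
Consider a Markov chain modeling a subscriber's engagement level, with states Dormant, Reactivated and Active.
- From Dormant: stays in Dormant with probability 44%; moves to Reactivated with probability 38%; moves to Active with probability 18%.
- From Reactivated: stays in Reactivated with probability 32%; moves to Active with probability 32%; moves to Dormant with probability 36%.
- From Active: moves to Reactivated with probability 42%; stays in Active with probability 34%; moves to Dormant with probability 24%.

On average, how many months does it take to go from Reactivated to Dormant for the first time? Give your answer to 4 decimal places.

3.1170

Let t(s) be the expected number of months to first reach Dormant from state s, with t(Dormant) = 0. Conditioning on the first month:
t(Reactivated) = 1 + 0.32·t(Reactivated) + 0.32·t(Active)
t(Active) = 1 + 0.42·t(Reactivated) + 0.34·t(Active)
Solving: t(Reactivated) = 3.1170, t(Active) = 3.4987.
Expected months from Reactivated to Dormant: 3.1170.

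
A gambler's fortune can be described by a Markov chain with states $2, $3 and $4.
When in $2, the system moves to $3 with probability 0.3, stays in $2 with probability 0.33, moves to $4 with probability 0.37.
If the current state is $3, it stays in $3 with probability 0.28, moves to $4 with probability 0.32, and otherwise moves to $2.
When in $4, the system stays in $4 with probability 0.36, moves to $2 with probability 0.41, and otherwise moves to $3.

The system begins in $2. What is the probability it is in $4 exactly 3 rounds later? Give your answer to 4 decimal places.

Propagate the distribution vector 3 rounds from $2.
After 0 rounds: (1.0000, 0.0000, 0.0000)
After 1 round: (0.3300, 0.3000, 0.3700)
After 2 rounds: (0.3806, 0.2681, 0.3513)
After 3 rounds: (0.3769, 0.2700, 0.3531)
P(in $4 after 3 rounds) = 0.3531

0.3531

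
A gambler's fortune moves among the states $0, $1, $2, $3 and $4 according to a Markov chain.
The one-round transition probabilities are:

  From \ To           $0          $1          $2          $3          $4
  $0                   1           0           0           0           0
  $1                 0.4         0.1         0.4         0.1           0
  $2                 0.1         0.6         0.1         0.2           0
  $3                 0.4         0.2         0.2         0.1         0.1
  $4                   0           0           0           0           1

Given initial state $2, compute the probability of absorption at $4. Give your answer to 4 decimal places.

Let h(s) be the probability of absorption at $4 starting from transient state s. Then h($4) = 1 and h($0) = 0. By first-step analysis:
h($1) = 0.4·0 + 0.1·h($1) + 0.4·h($2) + 0.1·h($3)
h($2) = 0.1·0 + 0.6·h($1) + 0.1·h($2) + 0.2·h($3)
h($3) = 0.4·0 + 0.2·h($1) + 0.2·h($2) + 0.1·h($3) + 0.1·1
Solving: h($1) = 0.0394, h($2) = 0.0557, h($3) = 0.1323.
Starting from $2, the probability is 0.0557.

0.0557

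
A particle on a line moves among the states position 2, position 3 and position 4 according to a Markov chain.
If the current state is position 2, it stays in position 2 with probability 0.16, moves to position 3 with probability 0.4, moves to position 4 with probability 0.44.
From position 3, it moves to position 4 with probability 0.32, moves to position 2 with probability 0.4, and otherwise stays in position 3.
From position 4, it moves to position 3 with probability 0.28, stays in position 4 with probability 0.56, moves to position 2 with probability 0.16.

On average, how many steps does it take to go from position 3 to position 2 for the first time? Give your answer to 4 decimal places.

3.3451

Let t(s) be the expected number of steps to first reach position 2 from state s, with t(position 2) = 0. Conditioning on the first step:
t(position 3) = 1 + 0.28·t(position 3) + 0.32·t(position 4)
t(position 4) = 1 + 0.28·t(position 3) + 0.56·t(position 4)
Solving: t(position 3) = 3.3451, t(position 4) = 4.4014.
Expected steps from position 3 to position 2: 3.3451.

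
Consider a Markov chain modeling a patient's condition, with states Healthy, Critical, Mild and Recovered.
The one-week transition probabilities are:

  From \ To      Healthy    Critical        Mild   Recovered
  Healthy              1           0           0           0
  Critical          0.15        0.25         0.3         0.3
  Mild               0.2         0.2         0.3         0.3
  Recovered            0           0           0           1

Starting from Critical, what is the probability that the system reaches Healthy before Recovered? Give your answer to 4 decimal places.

0.3548

Let h(s) be the probability of absorption at Healthy starting from transient state s. Then h(Healthy) = 1 and h(Recovered) = 0. By first-step analysis:
h(Critical) = 0.15·1 + 0.25·h(Critical) + 0.3·h(Mild) + 0.3·0
h(Mild) = 0.2·1 + 0.2·h(Critical) + 0.3·h(Mild) + 0.3·0
Solving: h(Critical) = 0.3548, h(Mild) = 0.3871.
Starting from Critical, the probability is 0.3548.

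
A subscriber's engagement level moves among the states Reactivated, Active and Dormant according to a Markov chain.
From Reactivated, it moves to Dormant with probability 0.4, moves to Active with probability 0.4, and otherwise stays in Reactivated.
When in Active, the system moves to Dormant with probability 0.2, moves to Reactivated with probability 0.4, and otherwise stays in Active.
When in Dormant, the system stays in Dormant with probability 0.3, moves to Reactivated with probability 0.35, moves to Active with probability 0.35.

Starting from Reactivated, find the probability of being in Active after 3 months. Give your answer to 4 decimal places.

Propagate the distribution vector 3 months from Reactivated.
After 0 months: (1.0000, 0.0000, 0.0000)
After 1 month: (0.2000, 0.4000, 0.4000)
After 2 months: (0.3400, 0.3800, 0.2800)
After 3 months: (0.3180, 0.3860, 0.2960)
P(in Active after 3 months) = 0.3860

0.3860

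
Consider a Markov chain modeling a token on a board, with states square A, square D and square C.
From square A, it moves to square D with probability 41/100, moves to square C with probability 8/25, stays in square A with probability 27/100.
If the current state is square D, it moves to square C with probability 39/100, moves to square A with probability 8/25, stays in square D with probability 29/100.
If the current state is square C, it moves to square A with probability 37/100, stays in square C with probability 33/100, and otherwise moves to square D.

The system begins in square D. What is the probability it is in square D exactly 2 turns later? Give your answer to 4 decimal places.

0.3323

Sum over the intermediate state after 1 turn:
P = P(square D→square A)·P(square A→square D) + P(square D→square D)·P(square D→square D) + P(square D→square C)·P(square C→square D)
  = 0.32×0.41 + 0.29×0.29 + 0.39×0.3
  = 0.1312 + 0.0841 + 0.1170 = 0.3323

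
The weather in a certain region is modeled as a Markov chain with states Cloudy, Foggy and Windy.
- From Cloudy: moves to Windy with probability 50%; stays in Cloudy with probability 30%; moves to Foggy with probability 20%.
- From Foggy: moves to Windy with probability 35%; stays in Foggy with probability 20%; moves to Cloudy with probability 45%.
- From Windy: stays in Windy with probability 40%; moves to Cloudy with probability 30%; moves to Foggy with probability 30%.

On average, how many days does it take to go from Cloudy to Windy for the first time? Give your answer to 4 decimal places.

Let t(s) be the expected number of days to first reach Windy from state s, with t(Windy) = 0. Conditioning on the first day:
t(Cloudy) = 1 + 0.3·t(Cloudy) + 0.2·t(Foggy)
t(Foggy) = 1 + 0.45·t(Cloudy) + 0.2·t(Foggy)
Solving: t(Cloudy) = 2.1277, t(Foggy) = 2.4468.
Expected days from Cloudy to Windy: 2.1277.

2.1277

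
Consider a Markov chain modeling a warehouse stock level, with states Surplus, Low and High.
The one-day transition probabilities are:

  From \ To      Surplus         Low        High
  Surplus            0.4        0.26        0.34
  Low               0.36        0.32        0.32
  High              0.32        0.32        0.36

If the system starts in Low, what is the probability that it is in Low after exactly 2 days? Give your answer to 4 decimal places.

0.2984

Sum over the intermediate state after 1 day:
P = P(Low→Surplus)·P(Surplus→Low) + P(Low→Low)·P(Low→Low) + P(Low→High)·P(High→Low)
  = 0.36×0.26 + 0.32×0.32 + 0.32×0.32
  = 0.0936 + 0.1024 + 0.1024 = 0.2984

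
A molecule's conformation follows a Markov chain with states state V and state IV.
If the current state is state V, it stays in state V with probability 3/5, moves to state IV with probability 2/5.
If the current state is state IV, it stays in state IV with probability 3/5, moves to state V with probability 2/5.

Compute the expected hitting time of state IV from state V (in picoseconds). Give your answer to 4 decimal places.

2.5000

Let t(s) be the expected number of picoseconds to first reach state IV from state s, with t(state IV) = 0. Conditioning on the first picosecond:
t(state V) = 1 + 0.6·t(state V)
Solving: t(state V) = 2.5000.
Expected picoseconds from state V to state IV: 2.5000.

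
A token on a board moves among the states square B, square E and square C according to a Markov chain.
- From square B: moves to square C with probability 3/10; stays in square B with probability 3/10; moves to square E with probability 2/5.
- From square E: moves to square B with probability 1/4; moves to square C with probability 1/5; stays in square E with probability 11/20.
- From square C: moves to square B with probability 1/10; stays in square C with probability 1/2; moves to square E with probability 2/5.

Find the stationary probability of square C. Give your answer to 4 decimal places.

0.3162

Let the stationary distribution be π with π = πP and π_1 + π_2 + π_3 = 1.
π_1 = 0.3·π_1 + 0.25·π_2 + 0.1·π_3
π_2 = 0.4·π_1 + 0.55·π_2 + 0.4·π_3
Solving with the normalization constraint gives π = (0.2132, 0.4706, 0.3162).
So the stationary probability of square C is 0.3162.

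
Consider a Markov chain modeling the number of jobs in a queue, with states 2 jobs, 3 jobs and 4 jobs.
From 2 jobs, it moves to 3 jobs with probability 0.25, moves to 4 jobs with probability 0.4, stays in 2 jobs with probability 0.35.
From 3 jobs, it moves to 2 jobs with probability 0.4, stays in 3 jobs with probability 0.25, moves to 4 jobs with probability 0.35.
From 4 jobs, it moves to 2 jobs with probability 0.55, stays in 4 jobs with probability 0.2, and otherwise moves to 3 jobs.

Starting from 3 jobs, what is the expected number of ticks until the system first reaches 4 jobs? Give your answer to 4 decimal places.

Let t(s) be the expected number of ticks to first reach 4 jobs from state s, with t(4 jobs) = 0. Conditioning on the first tick:
t(2 jobs) = 1 + 0.35·t(2 jobs) + 0.25·t(3 jobs)
t(3 jobs) = 1 + 0.4·t(2 jobs) + 0.25·t(3 jobs)
Solving: t(2 jobs) = 2.5806, t(3 jobs) = 2.7097.
Expected ticks from 3 jobs to 4 jobs: 2.7097.

2.7097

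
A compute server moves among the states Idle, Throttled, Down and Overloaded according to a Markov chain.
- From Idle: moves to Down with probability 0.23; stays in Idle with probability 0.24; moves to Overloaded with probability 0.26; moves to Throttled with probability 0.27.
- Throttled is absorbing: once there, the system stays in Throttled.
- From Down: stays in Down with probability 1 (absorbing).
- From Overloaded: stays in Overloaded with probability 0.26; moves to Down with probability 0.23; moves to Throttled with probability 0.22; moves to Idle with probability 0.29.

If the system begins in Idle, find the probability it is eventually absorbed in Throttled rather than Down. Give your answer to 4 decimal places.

Let h(s) be the probability of absorption at Throttled starting from transient state s. Then h(Throttled) = 1 and h(Down) = 0. By first-step analysis:
h(Idle) = 0.24·h(Idle) + 0.27·1 + 0.23·0 + 0.26·h(Overloaded)
h(Overloaded) = 0.29·h(Idle) + 0.22·1 + 0.23·0 + 0.26·h(Overloaded)
Solving: h(Idle) = 0.5277, h(Overloaded) = 0.5041.
Starting from Idle, the probability is 0.5277.

0.5277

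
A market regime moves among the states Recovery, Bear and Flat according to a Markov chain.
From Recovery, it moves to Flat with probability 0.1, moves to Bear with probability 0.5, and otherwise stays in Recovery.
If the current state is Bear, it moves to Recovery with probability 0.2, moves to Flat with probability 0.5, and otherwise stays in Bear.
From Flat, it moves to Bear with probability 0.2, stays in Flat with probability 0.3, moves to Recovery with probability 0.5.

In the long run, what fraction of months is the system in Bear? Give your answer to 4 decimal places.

0.3426

Let the stationary distribution be π with π = πP and π_1 + π_2 + π_3 = 1.
π_1 = 0.4·π_1 + 0.2·π_2 + 0.5·π_3
π_2 = 0.5·π_1 + 0.3·π_2 + 0.2·π_3
Solving with the normalization constraint gives π = (0.3611, 0.3426, 0.2963).
So the stationary probability of Bear is 0.3426.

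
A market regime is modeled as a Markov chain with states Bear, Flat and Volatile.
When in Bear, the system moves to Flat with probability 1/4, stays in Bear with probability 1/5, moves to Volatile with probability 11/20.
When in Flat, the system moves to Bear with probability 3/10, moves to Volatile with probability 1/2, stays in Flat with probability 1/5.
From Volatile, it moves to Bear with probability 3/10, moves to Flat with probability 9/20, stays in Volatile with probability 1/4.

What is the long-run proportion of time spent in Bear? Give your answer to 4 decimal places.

Let the stationary distribution be π with π = πP and π_1 + π_2 + π_3 = 1.
π_1 = 0.2·π_1 + 0.3·π_2 + 0.3·π_3
π_2 = 0.25·π_1 + 0.2·π_2 + 0.45·π_3
Solving with the normalization constraint gives π = (0.2727, 0.3164, 0.4109).
So the stationary probability of Bear is 0.2727.

0.2727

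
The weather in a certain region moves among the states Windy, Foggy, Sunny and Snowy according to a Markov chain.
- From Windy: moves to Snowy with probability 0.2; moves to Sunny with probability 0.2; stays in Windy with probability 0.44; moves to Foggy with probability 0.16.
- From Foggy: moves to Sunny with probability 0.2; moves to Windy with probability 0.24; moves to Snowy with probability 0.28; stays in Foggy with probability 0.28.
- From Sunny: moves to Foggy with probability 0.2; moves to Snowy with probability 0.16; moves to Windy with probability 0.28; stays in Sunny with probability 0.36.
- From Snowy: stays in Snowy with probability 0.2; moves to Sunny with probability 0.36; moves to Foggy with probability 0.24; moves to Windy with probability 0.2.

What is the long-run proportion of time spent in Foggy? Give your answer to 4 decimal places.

0.2131

Let the stationary distribution be π with π = πP and π_1 + π_2 + π_3 + π_4 = 1.
π_1 = 0.44·π_1 + 0.24·π_2 + 0.28·π_3 + 0.2·π_4
π_2 = 0.16·π_1 + 0.28·π_2 + 0.2·π_3 + 0.24·π_4
π_3 = 0.2·π_1 + 0.2·π_2 + 0.36·π_3 + 0.36·π_4
Solving with the normalization constraint gives π = (0.3036, 0.2131, 0.2773, 0.2060).
So the stationary probability of Foggy is 0.2131.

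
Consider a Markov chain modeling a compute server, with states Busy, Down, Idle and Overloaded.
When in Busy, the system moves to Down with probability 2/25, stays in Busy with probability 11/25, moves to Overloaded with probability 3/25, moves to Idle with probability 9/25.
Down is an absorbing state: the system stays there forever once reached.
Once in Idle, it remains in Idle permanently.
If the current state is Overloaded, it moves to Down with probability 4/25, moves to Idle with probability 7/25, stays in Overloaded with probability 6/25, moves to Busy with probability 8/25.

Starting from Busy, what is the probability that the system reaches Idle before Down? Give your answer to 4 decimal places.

Let h(s) be the probability of absorption at Idle starting from transient state s. Then h(Idle) = 1 and h(Down) = 0. By first-step analysis:
h(Busy) = 0.44·h(Busy) + 0.08·0 + 0.36·1 + 0.12·h(Overloaded)
h(Overloaded) = 0.32·h(Busy) + 0.16·0 + 0.28·1 + 0.24·h(Overloaded)
Solving: h(Busy) = 0.7934, h(Overloaded) = 0.7025.
Starting from Busy, the probability is 0.7934.

0.7934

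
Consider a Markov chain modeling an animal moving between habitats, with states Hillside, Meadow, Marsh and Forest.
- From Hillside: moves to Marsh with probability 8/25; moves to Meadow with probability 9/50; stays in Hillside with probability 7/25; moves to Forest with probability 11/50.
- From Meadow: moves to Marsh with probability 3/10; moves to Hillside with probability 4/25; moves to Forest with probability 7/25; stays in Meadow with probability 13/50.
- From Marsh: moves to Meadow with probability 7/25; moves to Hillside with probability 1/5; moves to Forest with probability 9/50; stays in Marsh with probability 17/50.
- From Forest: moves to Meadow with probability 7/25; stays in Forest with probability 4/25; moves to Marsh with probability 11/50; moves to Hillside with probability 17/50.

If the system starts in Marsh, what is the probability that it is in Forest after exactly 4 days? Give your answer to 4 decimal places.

0.2105

Propagate the distribution vector 4 days from Marsh.
After 0 days: (0.0000, 0.0000, 1.0000, 0.0000)
After 1 day: (0.2000, 0.2800, 0.3400, 0.1800)
After 2 days: (0.2300, 0.2544, 0.3032, 0.2124)
After 3 days: (0.2380, 0.2519, 0.2997, 0.2104)
After 4 days: (0.2384, 0.2512, 0.2999, 0.2105)
P(in Forest after 4 days) = 0.2105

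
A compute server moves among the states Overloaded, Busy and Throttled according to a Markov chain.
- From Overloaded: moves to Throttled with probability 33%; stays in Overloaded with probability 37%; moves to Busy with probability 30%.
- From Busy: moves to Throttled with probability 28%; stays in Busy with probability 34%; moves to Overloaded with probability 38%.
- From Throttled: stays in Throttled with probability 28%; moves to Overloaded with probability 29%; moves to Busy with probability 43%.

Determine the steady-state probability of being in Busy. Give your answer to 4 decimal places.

Let the stationary distribution be π with π = πP and π_1 + π_2 + π_3 = 1.
π_1 = 0.37·π_1 + 0.38·π_2 + 0.29·π_3
π_2 = 0.3·π_1 + 0.34·π_2 + 0.43·π_3
Solving with the normalization constraint gives π = (0.3497, 0.3528, 0.2975).
So the stationary probability of Busy is 0.3528.

0.3528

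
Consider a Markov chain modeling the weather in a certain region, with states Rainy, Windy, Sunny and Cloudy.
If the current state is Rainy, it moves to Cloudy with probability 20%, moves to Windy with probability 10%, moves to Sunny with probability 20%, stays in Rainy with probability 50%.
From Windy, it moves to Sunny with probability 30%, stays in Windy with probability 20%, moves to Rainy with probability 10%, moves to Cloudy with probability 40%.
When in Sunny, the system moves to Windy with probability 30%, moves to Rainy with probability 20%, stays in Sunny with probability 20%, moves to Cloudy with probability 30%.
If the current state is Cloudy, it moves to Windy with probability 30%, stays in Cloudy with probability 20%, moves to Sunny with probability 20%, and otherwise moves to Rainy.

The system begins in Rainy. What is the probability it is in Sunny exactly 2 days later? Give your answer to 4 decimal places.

Propagate the distribution vector 2 days from Rainy.
After 0 days: (1.0000, 0.0000, 0.0000, 0.0000)
After 1 day: (0.5000, 0.1000, 0.2000, 0.2000)
After 2 days: (0.3600, 0.1900, 0.2100, 0.2400)
P(in Sunny after 2 days) = 0.2100

0.2100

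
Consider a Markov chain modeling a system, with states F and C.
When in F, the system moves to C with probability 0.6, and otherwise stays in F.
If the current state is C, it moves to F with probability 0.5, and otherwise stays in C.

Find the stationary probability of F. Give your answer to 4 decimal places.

Let the stationary distribution be π with π = πP and π_1 + π_2 = 1.
π_1 = 0.4·π_1 + 0.5·π_2
Solving with the normalization constraint gives π = (0.4545, 0.5455).
So the stationary probability of F is 0.4545.

0.4545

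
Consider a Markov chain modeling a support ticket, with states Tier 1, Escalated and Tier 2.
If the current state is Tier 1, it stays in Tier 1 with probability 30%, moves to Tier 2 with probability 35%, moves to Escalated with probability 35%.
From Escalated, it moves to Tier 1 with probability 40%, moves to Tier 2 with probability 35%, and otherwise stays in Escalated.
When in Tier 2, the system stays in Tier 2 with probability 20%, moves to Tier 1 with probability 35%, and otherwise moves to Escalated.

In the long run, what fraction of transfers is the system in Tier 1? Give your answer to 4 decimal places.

0.3498

Let the stationary distribution be π with π = πP and π_1 + π_2 + π_3 = 1.
π_1 = 0.3·π_1 + 0.4·π_2 + 0.35·π_3
π_2 = 0.35·π_1 + 0.25·π_2 + 0.45·π_3
Solving with the normalization constraint gives π = (0.3498, 0.3458, 0.3043).
So the stationary probability of Tier 1 is 0.3498.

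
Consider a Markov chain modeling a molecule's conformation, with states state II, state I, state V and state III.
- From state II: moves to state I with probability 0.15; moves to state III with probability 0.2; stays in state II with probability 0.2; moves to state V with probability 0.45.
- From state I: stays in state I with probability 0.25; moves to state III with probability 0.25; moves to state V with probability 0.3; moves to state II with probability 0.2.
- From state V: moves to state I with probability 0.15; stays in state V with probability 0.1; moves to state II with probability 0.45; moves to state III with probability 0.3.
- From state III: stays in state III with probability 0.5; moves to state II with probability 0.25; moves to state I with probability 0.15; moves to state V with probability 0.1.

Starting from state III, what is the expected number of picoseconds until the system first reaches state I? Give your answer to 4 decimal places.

6.6667

Let t(s) be the expected number of picoseconds to first reach state I from state s, with t(state I) = 0. Conditioning on the first picosecond:
t(state II) = 1 + 0.2·t(state II) + 0.45·t(state V) + 0.2·t(state III)
t(state V) = 1 + 0.45·t(state II) + 0.1·t(state V) + 0.3·t(state III)
t(state III) = 1 + 0.25·t(state II) + 0.1·t(state V) + 0.5·t(state III)
Solving: t(state II) = 6.6667, t(state V) = 6.6667, t(state III) = 6.6667.
Expected picoseconds from state III to state I: 6.6667.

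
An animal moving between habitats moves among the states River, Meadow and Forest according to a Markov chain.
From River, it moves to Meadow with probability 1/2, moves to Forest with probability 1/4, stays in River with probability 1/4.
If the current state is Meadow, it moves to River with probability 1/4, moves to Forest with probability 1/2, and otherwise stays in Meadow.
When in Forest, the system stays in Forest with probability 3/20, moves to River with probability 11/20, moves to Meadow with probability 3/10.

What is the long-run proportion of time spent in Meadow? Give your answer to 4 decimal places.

Let the stationary distribution be π with π = πP and π_1 + π_2 + π_3 = 1.
π_1 = 0.25·π_1 + 0.25·π_2 + 0.55·π_3
π_2 = 0.5·π_1 + 0.25·π_2 + 0.3·π_3
Solving with the normalization constraint gives π = (0.3421, 0.3509, 0.3070).
So the stationary probability of Meadow is 0.3509.

0.3509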